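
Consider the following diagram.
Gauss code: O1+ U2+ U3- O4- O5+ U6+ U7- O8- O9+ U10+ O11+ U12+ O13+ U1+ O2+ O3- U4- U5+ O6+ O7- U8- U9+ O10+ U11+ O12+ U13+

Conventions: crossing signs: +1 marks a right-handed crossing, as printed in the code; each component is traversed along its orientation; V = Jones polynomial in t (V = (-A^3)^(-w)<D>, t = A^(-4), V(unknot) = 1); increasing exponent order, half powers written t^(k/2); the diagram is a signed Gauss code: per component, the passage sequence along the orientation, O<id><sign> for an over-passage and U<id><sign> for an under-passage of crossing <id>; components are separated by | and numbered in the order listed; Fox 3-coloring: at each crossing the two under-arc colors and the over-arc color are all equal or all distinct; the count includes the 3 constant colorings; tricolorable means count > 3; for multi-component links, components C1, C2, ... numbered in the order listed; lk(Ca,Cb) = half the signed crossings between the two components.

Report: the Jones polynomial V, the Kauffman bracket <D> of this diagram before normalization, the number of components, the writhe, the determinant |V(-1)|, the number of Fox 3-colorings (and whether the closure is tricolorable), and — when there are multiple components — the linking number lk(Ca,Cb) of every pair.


V(t) = t^2 + t^4 - t^5 + t^6 - t^7
bracket: A^-13 - A^-9 + A^-5 - A^-1 - A^7, w = +5
1 component, writhe +5, over 13 crossings
det 5, colorings 3 of 3^13 — not tricolorable
observation: w = +5 shifts under R1 moves; the (-A^3)^(-5) factor cancels that in V


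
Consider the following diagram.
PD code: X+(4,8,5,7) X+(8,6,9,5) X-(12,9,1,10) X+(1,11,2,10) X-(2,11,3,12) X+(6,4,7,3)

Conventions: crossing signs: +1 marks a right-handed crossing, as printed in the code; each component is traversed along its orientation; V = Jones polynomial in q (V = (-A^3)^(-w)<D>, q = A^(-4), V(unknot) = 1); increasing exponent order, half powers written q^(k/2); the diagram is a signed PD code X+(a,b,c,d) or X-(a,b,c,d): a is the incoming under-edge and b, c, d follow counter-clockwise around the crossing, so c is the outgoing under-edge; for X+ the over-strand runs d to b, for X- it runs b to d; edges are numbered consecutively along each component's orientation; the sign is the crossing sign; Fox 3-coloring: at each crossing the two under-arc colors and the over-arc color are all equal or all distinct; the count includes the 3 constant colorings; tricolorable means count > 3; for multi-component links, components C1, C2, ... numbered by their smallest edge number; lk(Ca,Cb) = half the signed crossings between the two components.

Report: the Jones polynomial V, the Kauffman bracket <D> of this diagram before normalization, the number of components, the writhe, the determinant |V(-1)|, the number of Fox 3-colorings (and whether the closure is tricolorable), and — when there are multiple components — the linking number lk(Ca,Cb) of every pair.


Jones polynomial: V(q) = q + q^3 - q^4
<D> = -A^-10 + A^-6 + A^2; writhe +2
components 1, writhe +2 (6 crossings)
3-colorings: 9 of 3^6, det 3 — tricolorable
note: the span of V is 3, forcing >= 3 crossings in any diagram


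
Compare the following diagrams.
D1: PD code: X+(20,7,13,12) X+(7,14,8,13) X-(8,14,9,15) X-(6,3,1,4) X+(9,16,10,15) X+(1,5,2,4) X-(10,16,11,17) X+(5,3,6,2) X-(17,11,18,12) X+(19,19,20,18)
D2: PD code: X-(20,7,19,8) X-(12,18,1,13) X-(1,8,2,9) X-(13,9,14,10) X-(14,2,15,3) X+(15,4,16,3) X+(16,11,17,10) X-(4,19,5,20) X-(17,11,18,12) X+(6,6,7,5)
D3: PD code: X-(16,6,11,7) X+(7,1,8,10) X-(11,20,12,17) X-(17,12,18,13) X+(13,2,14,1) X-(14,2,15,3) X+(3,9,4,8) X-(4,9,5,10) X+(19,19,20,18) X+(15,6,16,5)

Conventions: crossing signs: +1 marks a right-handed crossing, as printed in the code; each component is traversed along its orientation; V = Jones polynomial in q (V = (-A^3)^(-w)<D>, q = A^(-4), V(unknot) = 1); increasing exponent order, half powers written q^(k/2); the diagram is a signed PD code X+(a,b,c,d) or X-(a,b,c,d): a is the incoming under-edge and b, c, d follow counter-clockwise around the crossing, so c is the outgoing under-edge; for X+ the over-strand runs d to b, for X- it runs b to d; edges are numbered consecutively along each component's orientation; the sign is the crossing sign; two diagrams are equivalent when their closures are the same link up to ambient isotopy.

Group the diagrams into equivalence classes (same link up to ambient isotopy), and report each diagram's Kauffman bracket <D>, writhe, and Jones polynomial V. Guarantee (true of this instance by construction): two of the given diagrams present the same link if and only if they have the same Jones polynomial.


equivalence classes: {D1} | {D2} | {D3}
D1 (bracket A^2 + 2A^6 + A^10; 10 crossings at w = +2): V = q^-1 + 2 + q
V(D2) = q^-5 + 2q^-3 + q^-1  [10 crossings, <D> = A^-8 + 2 + A^8, w = -4]
V(D3) = q^-3 + q^-2 + q^-1 + 1  (w 0, c 10, <D> = 1 + A^4 + A^8 + A^12)
observation: V(q) takes 3 values over 3 diagrams, fixing the grouping


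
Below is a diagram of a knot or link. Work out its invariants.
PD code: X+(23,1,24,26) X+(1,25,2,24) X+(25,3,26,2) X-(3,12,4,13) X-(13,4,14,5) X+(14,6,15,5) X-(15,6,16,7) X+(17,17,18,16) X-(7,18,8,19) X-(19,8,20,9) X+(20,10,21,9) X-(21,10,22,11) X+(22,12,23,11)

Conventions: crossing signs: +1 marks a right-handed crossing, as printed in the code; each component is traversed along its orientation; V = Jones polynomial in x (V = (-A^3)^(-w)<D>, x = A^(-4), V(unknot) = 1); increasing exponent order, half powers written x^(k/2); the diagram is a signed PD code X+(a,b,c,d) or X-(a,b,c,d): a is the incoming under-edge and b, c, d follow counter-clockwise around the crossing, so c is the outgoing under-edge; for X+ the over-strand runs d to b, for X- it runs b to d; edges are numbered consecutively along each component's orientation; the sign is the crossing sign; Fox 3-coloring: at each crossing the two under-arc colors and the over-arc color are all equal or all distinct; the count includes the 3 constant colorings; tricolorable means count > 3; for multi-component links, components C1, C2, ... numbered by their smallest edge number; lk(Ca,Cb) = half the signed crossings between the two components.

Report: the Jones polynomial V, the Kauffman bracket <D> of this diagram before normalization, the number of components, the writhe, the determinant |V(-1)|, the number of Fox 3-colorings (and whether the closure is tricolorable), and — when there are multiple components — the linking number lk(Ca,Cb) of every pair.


V(x) = -x^-3 + x^-2 - x^-1 + 3 - x + x^2 - x^3
bracket: A^-9 - A^-5 + A^-1 - 3A^3 + A^7 - A^11 + A^15, w = +1
1 component, writhe +1, over 13 crossings
det 9, colorings 27 of 3^13 — tricolorable
observation: w = +1 (over 13 crossings) is diagram-only; (-A^3)^(-1) removes it from V


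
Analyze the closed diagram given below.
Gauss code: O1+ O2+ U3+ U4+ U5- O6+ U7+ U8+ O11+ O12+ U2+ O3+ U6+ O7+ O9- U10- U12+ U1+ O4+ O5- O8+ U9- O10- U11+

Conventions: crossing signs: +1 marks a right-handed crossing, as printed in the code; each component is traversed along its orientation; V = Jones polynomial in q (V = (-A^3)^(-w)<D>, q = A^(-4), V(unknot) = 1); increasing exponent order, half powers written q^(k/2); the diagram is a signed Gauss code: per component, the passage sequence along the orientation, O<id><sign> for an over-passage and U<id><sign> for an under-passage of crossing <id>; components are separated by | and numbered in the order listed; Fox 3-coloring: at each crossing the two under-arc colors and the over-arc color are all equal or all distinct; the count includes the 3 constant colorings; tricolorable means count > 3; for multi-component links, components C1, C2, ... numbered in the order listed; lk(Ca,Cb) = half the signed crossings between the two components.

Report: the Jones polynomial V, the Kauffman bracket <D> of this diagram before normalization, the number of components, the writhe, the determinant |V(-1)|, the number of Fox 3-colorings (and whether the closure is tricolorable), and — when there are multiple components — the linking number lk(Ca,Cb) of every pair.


V(q) = q^2 - q^3 + 2q^4 - 2q^5 + 3q^6 - 2q^7 + q^8 - q^9
bracket: -A^-18 + A^-14 - 2A^-10 + 3A^-6 - 2A^-2 + 2A^2 - A^6 + A^10, w = +6
1 component, writhe +6, over 12 crossings
det 13, colorings 3 of 3^12 — not tricolorable
observation: the span of V is 7, forcing >= 7 crossings in any diagram


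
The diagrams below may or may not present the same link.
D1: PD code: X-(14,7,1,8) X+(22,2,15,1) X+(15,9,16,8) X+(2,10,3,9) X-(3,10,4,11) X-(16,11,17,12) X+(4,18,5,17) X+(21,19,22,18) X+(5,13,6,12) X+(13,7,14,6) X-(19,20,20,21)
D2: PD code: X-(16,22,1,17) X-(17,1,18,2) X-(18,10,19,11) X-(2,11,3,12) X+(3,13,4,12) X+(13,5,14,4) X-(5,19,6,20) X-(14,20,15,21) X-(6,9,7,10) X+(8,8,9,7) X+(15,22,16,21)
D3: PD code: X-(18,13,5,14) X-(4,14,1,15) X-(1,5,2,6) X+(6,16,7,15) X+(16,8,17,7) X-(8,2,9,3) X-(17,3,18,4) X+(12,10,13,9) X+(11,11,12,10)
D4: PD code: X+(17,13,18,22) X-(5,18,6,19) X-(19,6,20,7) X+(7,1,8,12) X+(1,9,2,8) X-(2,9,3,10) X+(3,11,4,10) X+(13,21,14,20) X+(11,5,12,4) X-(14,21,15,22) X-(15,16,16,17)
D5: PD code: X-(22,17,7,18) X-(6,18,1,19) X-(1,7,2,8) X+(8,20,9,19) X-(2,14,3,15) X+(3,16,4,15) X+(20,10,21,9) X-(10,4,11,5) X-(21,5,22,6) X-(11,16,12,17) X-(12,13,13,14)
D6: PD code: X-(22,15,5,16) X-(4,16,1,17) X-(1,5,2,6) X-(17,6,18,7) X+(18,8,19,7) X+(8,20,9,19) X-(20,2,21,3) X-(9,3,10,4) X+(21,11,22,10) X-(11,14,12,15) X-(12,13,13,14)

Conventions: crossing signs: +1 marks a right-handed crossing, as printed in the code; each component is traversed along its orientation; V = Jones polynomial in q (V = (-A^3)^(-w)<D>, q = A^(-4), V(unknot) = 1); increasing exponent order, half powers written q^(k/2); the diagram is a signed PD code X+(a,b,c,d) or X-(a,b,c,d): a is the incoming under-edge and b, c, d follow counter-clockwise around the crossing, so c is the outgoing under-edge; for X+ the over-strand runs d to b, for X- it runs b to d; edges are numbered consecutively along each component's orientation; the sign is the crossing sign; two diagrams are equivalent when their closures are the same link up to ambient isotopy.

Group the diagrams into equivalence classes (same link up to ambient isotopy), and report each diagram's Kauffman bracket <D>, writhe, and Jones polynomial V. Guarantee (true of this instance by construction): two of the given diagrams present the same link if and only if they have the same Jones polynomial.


classes: {D1} | {D2, D3, D5, D6} | {D4}
V(D1) = -q^(1/2) - q^(5/2)  [11 crossings, <D> = A^-1 + A^7, w = +3]
D2 (bracket A^-7 - A^-3 + A + A^9; 11 crossings at w = -3): V = -q^(-9/2) - q^(-5/2) + q^(-3/2) - q^(-1/2)
V(D3) = -q^(-9/2) - q^(-5/2) + q^(-3/2) - q^(-1/2)  [9 crossings, <D> = A^-1 - A^3 + A^7 + A^15, w = -1]
D4 (bracket -A^-11 + A^-7 - A^-3 + 2A + A^9; 11 crossings at w = +1): V = -q^(-3/2) - 2q^(1/2) + q^(3/2) - q^(5/2) + q^(7/2)
D5 (bracket A^-13 - A^-9 + A^-5 + A^3; 11 crossings at w = -5): V = -q^(-9/2) - q^(-5/2) + q^(-3/2) - q^(-1/2)
D6 (bracket A^-13 - A^-9 + A^-5 + A^3; 11 crossings at w = -5): V = -q^(-9/2) - q^(-5/2) + q^(-3/2) - q^(-1/2)
note: comparing 6 Jones polynomials yields 3 groups


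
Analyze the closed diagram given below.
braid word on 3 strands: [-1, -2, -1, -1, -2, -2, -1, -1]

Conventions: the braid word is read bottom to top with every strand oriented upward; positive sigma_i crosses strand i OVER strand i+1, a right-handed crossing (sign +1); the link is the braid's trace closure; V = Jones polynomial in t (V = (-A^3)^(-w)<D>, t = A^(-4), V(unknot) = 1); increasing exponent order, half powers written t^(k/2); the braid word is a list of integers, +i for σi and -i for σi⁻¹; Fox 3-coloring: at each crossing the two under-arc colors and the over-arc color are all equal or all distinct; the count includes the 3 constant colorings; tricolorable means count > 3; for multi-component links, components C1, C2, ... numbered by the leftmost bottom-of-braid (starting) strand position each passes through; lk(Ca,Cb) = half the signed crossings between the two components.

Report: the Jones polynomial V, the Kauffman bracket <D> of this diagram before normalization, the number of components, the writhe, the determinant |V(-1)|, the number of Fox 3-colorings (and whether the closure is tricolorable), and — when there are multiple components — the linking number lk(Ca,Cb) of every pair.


Jones polynomial: V(t) = -t^-8 + t^-5 + t^-3
<D> = A^-12 + A^-4 - A^8; writhe -8
components 1, writhe -8 (8 crossings)
3-colorings: 9 of 3^8, det 3 — tricolorable
note: V spans 5 powers of t: at least 5 crossings in any diagram


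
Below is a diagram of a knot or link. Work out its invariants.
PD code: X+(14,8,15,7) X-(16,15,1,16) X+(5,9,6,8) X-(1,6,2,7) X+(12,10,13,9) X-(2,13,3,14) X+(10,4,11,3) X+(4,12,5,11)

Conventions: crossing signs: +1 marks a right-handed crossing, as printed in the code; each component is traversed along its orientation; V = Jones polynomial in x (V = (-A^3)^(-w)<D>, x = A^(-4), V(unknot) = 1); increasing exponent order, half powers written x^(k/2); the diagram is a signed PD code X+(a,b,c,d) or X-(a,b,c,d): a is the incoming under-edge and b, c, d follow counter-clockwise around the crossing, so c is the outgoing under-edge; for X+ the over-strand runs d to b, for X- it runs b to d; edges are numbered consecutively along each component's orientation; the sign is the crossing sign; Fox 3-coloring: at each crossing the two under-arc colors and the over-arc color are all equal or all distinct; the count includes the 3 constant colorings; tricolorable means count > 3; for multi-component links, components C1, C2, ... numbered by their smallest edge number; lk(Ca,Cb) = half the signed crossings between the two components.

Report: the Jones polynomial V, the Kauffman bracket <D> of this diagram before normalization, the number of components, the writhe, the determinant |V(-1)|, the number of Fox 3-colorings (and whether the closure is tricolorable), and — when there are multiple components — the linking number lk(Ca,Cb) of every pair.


V = x + x^3 - x^4
<D> = -A^-10 + A^-6 + A^2 (w = +2)
1 component over 8 crossings, w = +2
9 Fox colorings among 3^8, |V(-1)| = 3: tricolorable
why: w = +2 shifts under R1 moves; the (-A^3)^(-2) factor cancels that in V


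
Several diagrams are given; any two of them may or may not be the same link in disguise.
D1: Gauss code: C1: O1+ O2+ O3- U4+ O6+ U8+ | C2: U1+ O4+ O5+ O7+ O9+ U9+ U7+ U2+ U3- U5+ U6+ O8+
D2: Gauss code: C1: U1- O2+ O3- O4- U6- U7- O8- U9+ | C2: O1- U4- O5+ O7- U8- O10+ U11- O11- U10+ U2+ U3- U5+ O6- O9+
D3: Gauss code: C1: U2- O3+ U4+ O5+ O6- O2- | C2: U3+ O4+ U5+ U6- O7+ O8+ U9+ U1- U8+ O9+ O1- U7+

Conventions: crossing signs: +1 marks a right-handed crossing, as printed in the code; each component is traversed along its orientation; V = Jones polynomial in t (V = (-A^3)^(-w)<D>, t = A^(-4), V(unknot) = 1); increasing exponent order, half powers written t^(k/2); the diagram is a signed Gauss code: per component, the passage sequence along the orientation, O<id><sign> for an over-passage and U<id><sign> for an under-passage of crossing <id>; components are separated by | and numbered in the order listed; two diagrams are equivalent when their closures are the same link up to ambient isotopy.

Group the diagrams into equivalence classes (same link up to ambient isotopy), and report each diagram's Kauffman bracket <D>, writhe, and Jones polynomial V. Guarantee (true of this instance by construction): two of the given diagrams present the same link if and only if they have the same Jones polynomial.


equivalence classes: {D1} | {D2} | {D3}
D1 (bracket A^-1 - A^3 + A^7 + A^15; 9 crossings at w = +7): V = -t^(3/2) - t^(7/2) + t^(9/2) - t^(11/2)
D2 (bracket A^-7 - A^-3 + A + A^9; 11 crossings at w = -3): V = -t^(-9/2) - t^(-5/2) + t^(-3/2) - t^(-1/2)
V(D3) = -t^(1/2) - t^(5/2)  (w +3, c 9, <D> = A^-1 + A^7)
observation: comparing 3 Jones polynomials yields 3 groups


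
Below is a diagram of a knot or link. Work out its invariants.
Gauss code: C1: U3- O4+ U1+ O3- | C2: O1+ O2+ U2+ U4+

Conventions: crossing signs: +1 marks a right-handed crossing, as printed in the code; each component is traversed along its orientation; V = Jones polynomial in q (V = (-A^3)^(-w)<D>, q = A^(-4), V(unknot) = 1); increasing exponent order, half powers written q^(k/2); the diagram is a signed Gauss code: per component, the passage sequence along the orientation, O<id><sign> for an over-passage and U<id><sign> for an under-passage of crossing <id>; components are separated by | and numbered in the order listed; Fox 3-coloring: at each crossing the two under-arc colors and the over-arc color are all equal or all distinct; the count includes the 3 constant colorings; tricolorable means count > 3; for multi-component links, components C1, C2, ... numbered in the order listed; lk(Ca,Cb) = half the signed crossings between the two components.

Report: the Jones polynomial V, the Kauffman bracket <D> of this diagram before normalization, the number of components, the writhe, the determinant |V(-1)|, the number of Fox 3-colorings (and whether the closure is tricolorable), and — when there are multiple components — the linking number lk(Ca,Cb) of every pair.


V = -q^(1/2) - q^(5/2)
<D> = -A^-4 - A^4 (w = +2)
2 components over 4 crossings, w = +2
lk(C1,C2): +1
3 Fox colorings among 3^4, |V(-1)| = 2: not tricolorable
why: |V(-1)| = 2: so not tricolorable, since 3 does not divide 2


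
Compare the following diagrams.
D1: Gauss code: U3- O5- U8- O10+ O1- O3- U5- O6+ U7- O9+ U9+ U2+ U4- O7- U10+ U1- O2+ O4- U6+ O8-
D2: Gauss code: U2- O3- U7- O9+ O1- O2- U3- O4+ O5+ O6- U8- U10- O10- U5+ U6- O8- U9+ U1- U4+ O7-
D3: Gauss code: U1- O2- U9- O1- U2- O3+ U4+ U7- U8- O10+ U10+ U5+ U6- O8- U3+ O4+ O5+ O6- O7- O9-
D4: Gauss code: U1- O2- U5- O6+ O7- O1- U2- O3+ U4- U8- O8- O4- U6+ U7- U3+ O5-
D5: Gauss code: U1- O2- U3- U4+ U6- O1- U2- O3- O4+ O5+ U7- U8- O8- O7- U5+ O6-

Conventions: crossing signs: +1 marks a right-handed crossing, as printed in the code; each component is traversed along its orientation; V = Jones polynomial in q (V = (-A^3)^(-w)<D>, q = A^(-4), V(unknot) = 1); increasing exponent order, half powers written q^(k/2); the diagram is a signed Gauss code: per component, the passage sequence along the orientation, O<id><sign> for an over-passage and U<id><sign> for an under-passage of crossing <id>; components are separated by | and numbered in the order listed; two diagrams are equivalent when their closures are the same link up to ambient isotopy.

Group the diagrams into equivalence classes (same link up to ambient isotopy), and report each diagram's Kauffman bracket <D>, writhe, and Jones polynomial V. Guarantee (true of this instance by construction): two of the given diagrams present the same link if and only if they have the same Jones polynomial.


grouping into links: {D1, D2, D3, D4, D5}
V(D1) = -q^-4 + q^-3 + q^-1  (w -2, c 10, <D> = A^-2 + A^6 - A^10)
V(D2) = -q^-4 + q^-3 + q^-1  [10 crossings, <D> = A^-8 + 1 - A^4, w = -4]
V(D3) = -q^-4 + q^-3 + q^-1  [10 crossings, <D> = A^-2 + A^6 - A^10, w = -2]
V(D4) = -q^-4 + q^-3 + q^-1  (w -4, c 8, <D> = A^-8 + 1 - A^4)
V(D5) = -q^-4 + q^-3 + q^-1  [8 crossings, <D> = A^-8 + 1 - A^4, w = -4]
key observation: one V(q) for all 5 diagrams — one class (guaranteed)


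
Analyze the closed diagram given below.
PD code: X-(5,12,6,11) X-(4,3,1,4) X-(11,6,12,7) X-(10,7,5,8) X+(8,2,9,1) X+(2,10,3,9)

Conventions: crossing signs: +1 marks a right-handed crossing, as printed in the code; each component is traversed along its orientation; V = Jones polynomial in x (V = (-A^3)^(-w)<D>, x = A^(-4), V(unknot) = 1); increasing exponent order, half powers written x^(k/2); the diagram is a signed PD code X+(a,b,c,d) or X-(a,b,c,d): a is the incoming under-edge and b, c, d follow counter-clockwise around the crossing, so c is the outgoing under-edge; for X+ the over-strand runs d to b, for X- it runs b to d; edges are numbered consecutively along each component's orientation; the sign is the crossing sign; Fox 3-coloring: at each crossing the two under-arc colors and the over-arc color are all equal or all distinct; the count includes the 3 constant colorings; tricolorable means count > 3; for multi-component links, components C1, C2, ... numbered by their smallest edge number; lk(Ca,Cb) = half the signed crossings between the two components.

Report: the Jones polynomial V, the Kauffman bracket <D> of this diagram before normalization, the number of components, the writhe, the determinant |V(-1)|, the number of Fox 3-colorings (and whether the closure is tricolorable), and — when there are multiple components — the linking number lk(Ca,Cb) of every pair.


Jones polynomial: V(x) = x^-2 + 2 + x^2
<D> = A^-14 + 2A^-6 + A^2; writhe -2
components 3, writhe -2 (6 crossings)
linking number lk(C1,C2) = +1
lk(C1,C3): 0
lk(C2,C3) = -1
3-colorings: 3 of 3^6, det 4 — not tricolorable
note: summing lk over 3 pairs gives 0


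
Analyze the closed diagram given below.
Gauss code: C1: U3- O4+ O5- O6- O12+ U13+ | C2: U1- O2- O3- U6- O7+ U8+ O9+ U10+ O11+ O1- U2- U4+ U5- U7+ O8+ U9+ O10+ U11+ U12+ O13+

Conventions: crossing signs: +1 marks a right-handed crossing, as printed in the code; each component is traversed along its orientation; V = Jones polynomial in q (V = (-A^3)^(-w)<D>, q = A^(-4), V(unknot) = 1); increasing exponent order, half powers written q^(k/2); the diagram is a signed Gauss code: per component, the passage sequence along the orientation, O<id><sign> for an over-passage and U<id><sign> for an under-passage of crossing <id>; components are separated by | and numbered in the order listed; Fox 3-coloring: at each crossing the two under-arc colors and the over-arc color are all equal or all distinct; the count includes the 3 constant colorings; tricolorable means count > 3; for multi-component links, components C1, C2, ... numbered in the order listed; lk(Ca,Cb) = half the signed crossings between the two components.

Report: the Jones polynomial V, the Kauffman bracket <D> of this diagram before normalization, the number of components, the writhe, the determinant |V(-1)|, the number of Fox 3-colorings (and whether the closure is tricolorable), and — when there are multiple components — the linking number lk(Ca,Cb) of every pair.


V(q) = q^(-3/2) - 3q^(-1/2) + 3q^(1/2) - 6q^(3/2) + 6q^(5/2) - 7q^(7/2) + 6q^(9/2) - 4q^(11/2) + 3q^(13/2) - q^(15/2)
bracket: A^-21 - 3A^-17 + 4A^-13 - 6A^-9 + 7A^-5 - 6A^-1 + 6A^3 - 3A^7 + 3A^11 - A^15, w = +3
2 components, writhe +3, over 13 crossings
lk(C1,C2) = 0
det 40, colorings 3 of 3^13 — not tricolorable
observation: summing lk over 1 pair gives 0


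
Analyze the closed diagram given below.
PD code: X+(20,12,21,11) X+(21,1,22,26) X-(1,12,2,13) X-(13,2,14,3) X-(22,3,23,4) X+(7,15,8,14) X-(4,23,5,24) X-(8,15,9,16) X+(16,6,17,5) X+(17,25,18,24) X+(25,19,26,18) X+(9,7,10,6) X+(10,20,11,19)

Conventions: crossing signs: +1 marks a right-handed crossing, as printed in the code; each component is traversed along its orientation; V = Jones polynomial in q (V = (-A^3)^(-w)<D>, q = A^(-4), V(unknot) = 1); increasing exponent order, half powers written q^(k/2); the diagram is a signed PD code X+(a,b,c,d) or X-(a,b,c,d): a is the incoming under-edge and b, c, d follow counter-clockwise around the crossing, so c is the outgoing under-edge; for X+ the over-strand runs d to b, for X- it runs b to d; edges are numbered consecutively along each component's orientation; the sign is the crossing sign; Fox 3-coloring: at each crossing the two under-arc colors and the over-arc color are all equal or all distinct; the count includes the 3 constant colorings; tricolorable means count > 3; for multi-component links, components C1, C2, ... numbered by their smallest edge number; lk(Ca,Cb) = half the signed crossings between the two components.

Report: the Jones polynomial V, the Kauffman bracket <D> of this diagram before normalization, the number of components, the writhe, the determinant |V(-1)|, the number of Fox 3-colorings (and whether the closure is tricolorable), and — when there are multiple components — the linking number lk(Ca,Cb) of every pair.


V(q) = -q^-1 + 2 - q + 2q^2 - q^3 + q^4 - q^5
bracket: A^-11 - A^-7 + A^-3 - 2A + A^5 - 2A^9 + A^13, w = +3
1 component, writhe +3, over 13 crossings
det 9, colorings 9 of 3^13 — tricolorable
observation: w = +3 (over 13 crossings) is diagram-only; (-A^3)^(-3) removes it from V


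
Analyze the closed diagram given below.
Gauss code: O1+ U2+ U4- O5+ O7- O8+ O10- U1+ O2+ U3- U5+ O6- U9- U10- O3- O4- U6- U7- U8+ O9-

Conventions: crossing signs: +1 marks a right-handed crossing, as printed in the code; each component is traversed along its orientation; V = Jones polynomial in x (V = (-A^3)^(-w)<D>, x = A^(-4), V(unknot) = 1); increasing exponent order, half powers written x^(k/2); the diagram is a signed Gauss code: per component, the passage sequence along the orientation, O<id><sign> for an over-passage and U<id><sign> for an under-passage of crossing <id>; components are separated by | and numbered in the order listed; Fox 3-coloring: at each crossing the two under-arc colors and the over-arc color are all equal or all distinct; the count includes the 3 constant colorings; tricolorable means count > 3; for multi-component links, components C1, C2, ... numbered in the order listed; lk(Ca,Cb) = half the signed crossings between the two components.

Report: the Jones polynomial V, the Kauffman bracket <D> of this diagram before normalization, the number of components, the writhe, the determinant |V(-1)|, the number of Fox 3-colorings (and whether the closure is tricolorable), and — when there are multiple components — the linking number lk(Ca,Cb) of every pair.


V(x) = -x^-5 + x^-4 - x^-3 + 2x^-2 - x^-1 + 2 - x
bracket: -A^-10 + 2A^-6 - A^-2 + 2A^2 - A^6 + A^10 - A^14, w = -2
1 component, writhe -2, over 10 crossings
det 9, colorings 9 of 3^10 — tricolorable
observation: det 9 = |V(-1)|; divisible by 3, so tricolorable


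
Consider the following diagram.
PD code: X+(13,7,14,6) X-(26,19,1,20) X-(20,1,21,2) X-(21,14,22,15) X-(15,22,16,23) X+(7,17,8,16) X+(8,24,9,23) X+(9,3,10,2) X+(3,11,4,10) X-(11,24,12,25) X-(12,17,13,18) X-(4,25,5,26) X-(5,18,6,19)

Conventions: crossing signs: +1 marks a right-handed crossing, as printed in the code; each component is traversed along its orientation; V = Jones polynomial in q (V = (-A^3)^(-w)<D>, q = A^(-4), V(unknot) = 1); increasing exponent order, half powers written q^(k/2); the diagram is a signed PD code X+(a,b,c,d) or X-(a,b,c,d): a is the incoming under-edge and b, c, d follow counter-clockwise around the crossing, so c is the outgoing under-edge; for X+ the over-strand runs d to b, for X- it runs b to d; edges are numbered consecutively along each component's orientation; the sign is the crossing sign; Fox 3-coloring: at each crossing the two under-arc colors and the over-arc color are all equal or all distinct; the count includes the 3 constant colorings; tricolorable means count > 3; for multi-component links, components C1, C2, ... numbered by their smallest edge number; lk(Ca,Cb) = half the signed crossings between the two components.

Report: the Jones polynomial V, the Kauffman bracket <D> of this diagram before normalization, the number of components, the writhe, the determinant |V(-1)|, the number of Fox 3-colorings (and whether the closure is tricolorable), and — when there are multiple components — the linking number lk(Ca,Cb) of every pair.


V(q) = -q^-6 + q^-5 - 2q^-4 + 3q^-3 - 2q^-2 + 3q^-1 - 1 + q - q^2
bracket: A^-17 - A^-13 + A^-9 - 3A^-5 + 2A^-1 - 3A^3 + 2A^7 - A^11 + A^15, w = -3
1 component, writhe -3, over 13 crossings
det 15, colorings 9 of 3^13 — tricolorable
observation: V spans 8 powers of q: at least 8 crossings in any diagram


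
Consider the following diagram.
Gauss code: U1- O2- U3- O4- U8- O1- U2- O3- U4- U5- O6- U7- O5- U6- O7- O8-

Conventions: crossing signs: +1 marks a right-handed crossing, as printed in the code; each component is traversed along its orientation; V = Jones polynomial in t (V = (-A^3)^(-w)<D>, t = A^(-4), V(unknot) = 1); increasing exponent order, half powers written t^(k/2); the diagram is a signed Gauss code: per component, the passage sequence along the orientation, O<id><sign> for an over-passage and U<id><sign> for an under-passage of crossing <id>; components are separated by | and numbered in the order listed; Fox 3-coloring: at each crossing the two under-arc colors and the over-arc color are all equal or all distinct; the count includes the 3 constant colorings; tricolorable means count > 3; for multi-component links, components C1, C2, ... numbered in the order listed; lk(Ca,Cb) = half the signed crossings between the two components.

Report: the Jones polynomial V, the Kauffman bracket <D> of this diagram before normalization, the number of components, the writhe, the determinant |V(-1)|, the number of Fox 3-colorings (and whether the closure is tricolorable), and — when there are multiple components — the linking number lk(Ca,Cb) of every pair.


V = t^-11 - 2t^-10 + 2t^-9 - 3t^-8 + 2t^-7 - 2t^-6 + 2t^-5 + t^-3
<D> = A^-12 + 2A^-4 - 2 + 2A^4 - 3A^8 + 2A^12 - 2A^16 + A^20 (w = -8)
1 component over 8 crossings, w = -8
9 Fox colorings among 3^8, |V(-1)| = 15: tricolorable
why: w = -8 shifts under R1 moves; the (-A^3)^(8) factor cancels that in V


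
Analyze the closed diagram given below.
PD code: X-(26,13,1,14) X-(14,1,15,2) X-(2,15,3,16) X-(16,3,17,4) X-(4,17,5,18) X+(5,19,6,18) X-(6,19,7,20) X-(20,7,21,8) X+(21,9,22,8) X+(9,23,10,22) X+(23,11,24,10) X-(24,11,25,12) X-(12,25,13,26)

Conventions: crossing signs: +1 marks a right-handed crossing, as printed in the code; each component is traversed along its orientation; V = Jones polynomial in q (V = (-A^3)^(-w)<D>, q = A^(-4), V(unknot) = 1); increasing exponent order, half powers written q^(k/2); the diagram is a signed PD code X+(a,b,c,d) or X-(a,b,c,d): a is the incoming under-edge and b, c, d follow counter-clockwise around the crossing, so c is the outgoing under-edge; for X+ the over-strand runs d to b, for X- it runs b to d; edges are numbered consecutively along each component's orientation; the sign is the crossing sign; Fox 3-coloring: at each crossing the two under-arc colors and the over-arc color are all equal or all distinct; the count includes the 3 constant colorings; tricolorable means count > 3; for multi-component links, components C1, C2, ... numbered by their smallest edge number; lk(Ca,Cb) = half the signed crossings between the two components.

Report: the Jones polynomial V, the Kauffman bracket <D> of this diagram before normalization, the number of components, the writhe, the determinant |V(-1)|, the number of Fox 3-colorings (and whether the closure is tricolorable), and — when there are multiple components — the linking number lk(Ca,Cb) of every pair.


V(q) = -q^-7 + q^-6 - q^-5 + q^-4 + q^-2
bracket: -A^-7 - A + A^5 - A^9 + A^13, w = -5
1 component, writhe -5, over 13 crossings
det 5, colorings 3 of 3^13 — not tricolorable
observation: det 5 = |V(-1)|; not divisible by 3, so not tricolorable


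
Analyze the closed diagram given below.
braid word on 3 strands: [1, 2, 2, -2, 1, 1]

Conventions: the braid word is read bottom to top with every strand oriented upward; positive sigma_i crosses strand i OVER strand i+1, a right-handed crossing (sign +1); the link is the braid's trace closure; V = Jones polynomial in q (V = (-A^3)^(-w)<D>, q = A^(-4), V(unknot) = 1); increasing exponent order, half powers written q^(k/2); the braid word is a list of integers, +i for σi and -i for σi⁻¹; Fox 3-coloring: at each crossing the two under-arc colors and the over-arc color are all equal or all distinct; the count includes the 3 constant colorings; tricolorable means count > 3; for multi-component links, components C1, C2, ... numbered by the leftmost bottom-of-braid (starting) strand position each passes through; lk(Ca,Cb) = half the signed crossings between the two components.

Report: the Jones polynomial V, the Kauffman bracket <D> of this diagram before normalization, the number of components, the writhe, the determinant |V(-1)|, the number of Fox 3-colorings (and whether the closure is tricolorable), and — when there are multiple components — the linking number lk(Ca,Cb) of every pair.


V = q + q^3 - q^4
<D> = -A^-4 + 1 + A^8 (w = +4)
1 component over 6 crossings, w = +4
9 Fox colorings among 3^6, |V(-1)| = 3: tricolorable
why: w = +4 (over 6 crossings) is diagram-only; (-A^3)^(-4) removes it from V


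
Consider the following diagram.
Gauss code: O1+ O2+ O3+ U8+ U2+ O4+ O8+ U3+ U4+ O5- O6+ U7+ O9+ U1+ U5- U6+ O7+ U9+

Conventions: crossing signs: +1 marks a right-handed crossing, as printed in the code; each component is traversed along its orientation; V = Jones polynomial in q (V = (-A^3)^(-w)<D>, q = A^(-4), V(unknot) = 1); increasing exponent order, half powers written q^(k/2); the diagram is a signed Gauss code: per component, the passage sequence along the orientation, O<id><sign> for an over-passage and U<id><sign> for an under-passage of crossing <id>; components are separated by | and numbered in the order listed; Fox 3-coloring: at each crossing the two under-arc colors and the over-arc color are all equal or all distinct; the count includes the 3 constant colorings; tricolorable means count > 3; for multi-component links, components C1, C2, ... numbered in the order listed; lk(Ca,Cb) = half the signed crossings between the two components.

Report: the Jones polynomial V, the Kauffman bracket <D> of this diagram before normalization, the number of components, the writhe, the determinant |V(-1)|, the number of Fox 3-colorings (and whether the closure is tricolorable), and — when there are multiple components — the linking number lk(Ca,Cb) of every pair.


Jones polynomial: V(q) = q^2 + 2q^4 - 2q^5 + q^6 - 2q^7 + q^8
<D> = -A^-11 + 2A^-7 - A^-3 + 2A - 2A^5 - A^13; writhe +7
components 1, writhe +7 (9 crossings)
3-colorings: 27 of 3^9, det 9 — tricolorable
note: w = +7 (over 9 crossings) is diagram-only; (-A^3)^(-7) removes it from V


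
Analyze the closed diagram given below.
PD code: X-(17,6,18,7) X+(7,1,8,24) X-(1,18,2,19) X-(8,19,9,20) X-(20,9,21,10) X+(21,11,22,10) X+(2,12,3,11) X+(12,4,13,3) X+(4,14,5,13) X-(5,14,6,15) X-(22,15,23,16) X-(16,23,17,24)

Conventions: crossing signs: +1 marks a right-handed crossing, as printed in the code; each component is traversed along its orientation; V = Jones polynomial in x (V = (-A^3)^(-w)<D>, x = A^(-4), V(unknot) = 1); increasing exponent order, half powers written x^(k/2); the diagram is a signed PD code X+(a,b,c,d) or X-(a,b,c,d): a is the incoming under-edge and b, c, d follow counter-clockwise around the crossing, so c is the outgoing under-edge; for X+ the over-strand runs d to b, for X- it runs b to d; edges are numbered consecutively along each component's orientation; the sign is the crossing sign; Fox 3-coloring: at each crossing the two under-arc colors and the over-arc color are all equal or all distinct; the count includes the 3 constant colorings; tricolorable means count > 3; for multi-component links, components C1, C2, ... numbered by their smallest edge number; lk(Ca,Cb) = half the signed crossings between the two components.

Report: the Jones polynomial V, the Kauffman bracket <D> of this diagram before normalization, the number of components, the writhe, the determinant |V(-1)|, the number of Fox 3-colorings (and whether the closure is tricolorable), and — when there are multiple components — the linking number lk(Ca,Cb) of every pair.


V = -x^-5 + x^-4 - x^-3 + 2x^-2 - x^-1 + 2 - x
<D> = -A^-10 + 2A^-6 - A^-2 + 2A^2 - A^6 + A^10 - A^14 (w = -2)
1 component over 12 crossings, w = -2
9 Fox colorings among 3^12, |V(-1)| = 9: tricolorable
why: w = -2 shifts under R1 moves; the (-A^3)^(2) factor cancels that in V


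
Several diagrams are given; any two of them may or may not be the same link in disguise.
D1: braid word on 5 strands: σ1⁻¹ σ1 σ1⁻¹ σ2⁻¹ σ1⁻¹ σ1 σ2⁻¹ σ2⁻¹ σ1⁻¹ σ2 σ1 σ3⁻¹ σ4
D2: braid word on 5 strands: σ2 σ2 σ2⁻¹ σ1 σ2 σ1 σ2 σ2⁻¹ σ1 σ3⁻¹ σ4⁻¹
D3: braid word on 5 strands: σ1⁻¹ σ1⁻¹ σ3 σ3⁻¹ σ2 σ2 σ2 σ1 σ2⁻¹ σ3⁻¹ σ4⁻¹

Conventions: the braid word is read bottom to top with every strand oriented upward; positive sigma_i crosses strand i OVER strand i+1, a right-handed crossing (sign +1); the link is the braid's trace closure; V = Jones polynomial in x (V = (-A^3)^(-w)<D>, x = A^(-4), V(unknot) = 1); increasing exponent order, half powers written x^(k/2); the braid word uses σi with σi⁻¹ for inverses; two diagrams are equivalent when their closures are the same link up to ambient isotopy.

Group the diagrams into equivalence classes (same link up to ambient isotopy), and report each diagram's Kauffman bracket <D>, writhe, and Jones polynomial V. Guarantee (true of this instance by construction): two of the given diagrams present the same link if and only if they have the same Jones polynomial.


equivalence classes: {D1} | {D2} | {D3}
D1 (bracket A^-7 + A; 13 crossings at w = -3): V = -x^(-5/2) - x^(-1/2)
V(D2) = -x^(3/2) - x^(7/2) + x^(9/2) - x^(11/2)  (w +3, c 11, <D> = A^-13 - A^-9 + A^-5 + A^3)
V(D3) = -x^(-3/2) + x^(-1/2) - 2x^(1/2) + x^(3/2) - 2x^(5/2) + x^(7/2)  (w -1, c 11, <D> = -A^-17 + 2A^-13 - A^-9 + 2A^-5 - A^-1 + A^3)
observation: V(x) takes 3 values over 3 diagrams, fixing the grouping


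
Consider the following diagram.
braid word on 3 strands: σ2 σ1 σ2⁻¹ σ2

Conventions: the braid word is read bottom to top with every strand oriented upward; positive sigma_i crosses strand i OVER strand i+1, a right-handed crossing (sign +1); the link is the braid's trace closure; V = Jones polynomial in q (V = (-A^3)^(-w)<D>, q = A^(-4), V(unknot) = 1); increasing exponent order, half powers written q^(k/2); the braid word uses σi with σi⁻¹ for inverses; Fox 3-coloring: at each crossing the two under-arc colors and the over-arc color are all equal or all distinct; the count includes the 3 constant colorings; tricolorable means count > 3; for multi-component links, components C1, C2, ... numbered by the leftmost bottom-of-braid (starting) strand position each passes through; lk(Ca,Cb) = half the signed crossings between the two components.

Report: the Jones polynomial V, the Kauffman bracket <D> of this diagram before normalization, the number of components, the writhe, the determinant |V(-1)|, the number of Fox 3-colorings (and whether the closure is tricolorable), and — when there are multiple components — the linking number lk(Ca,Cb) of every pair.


V = 1
<D> = A^6 (w = +2)
1 component over 4 crossings, w = +2
3 Fox colorings among 3^4, |V(-1)| = 1: not tricolorable
why: free reduction leaves σ2 σ1 of the original 4 letters


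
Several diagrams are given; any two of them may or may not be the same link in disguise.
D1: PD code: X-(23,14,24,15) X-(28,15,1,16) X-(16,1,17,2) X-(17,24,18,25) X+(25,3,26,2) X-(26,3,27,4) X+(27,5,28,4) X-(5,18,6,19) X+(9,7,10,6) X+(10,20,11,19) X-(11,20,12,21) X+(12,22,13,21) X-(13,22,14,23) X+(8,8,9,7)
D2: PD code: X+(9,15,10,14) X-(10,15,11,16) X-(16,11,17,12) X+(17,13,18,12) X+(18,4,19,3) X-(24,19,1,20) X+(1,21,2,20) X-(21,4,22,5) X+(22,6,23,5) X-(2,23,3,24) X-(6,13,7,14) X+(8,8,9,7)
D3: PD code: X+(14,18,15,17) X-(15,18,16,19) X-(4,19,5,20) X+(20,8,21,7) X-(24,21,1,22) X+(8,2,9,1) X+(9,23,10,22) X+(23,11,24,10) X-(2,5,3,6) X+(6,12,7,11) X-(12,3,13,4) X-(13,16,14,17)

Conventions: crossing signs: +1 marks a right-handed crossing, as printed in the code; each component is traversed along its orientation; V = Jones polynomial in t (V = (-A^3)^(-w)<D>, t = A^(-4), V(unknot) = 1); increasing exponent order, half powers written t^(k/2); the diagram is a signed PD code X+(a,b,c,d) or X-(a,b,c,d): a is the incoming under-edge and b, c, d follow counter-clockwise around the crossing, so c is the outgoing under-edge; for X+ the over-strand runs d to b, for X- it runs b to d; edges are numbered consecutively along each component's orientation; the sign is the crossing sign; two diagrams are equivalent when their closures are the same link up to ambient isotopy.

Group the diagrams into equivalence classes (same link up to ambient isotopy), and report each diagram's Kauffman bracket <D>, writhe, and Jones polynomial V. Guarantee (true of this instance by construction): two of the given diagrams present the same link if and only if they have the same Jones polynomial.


equivalence classes: {D1} | {D2} | {D3}
D1 (bracket A^-2 - A^2 + 2A^6 - A^10 + A^14 - A^18; 14 crossings at w = -2): V = -t^-6 + t^-5 - t^-4 + 2t^-3 - t^-2 + t^-1
V(D2) = 1  (w 0, c 12, <D> = 1)
V(D3) = -t^-3 + 3t^-2 - 4t^-1 + 5 - 5t + 5t^2 - 3t^3 + 2t^4 - t^5  (w 0, c 12, <D> = -A^-20 + 2A^-16 - 3A^-12 + 5A^-8 - 5A^-4 + 5 - 4A^4 + 3A^8 - A^12)
observation: comparing 3 Jones polynomials yields 3 groups
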